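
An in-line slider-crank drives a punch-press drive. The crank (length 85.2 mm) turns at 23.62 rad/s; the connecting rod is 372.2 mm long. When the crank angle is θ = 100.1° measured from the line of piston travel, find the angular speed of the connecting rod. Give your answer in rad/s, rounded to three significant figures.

0.973

ω = 23.62 rad/s
The rod makes angle φ with the slider axis where L sinφ = r sinθ; differentiating, L cosφ·φ̇ = r ω cosθ.
L cosφ = √(L² − r² sin²θ) = 0.36263 m.
|ω_rod| = r ω |cosθ| / √(L² − r² sin²θ) = 0.0852·23.62·0.17537/0.36263 = 0.97321 rad/s.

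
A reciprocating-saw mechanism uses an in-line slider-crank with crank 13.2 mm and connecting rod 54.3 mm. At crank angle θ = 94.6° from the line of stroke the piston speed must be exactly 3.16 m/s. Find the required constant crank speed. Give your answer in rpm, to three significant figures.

For an in-line slider-crank, |v_piston| = rω|sinθ|·[1 + r cosθ/√(L² − r² sin²θ)].
With r = 0.0132 m, L = 0.0543 m, θ = 94.6°: the bracketed kinematic factor |dx/dθ| = 0.012893 m.
ω = v/|dx/dθ| = 3.16/0.012893 = 245.09 rad/s.
N = 60ω/(2π) = 2340.5 rpm.

2340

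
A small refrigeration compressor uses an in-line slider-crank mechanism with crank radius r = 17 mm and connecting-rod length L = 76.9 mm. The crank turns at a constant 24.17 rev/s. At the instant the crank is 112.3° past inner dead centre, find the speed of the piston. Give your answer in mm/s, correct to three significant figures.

ω = 2π·24.2 = 151.9 rad/s
For an in-line slider-crank, x = r cosθ + √(L² − r² sin²θ), so v = −rω sinθ·[1 + r cosθ/√(L² − r² sin²θ)].
With r = 0.017 m, L = 0.0769 m, θ = 112.3°: √(L² − r² sin²θ) = 0.075274 m.
v = −0.017·151.9·0.92521·[1 + 0.017·-0.37946/0.075274] = -2.1839 m/s.
|v| = 2.1839 m/s = 2183.9 mm/s.

2180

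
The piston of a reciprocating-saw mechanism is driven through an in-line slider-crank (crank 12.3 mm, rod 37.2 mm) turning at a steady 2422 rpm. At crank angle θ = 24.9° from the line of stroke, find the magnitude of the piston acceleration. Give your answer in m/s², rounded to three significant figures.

893

ω = 2π·2422/60 = 253.6 rad/s
x(θ) = r cosθ + √(L² − r² sin²θ); with ω constant, a = ω²·d²x/dθ².
d²x/dθ² = −r cosθ − r²(cos2θ)/√u − r⁴ sin²2θ/(4u^{3/2}),  u = L² − r² sin²θ = 0.00135702 m².
Substituting r = 0.0123 m, L = 0.0372 m, θ = 24.9°: d²x/dθ² = -0.013874 m.
a = ω²·d²x/dθ² = (253.6)²·(-0.013874) = -892.52 m/s²;  |a| = 892.52 m/s².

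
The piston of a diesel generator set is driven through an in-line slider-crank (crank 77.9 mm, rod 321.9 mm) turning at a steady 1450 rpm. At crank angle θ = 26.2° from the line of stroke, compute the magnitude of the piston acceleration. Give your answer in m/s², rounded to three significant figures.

ω = 2π·1450/60 = 151.8 rad/s
x(θ) = r cosθ + √(L² − r² sin²θ); with ω constant, a = ω²·d²x/dθ².
d²x/dθ² = −r cosθ − r²(cos2θ)/√u − r⁴ sin²2θ/(4u^{3/2}),  u = L² − r² sin²θ = 0.102437 m².
Substituting r = 0.0779 m, L = 0.3219 m, θ = 26.2°: d²x/dθ² = -0.081641 m.
a = ω²·d²x/dθ² = (151.8)²·(-0.081641) = -1882.4 m/s²;  |a| = 1882.4 m/s².

1880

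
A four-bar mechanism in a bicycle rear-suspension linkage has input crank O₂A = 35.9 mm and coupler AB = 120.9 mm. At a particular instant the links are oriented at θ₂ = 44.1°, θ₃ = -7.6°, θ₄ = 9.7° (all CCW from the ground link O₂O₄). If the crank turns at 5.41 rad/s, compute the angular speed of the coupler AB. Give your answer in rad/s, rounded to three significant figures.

3.05

ω₂ = 5.41 rad/s
Differentiating the loop-closure r₂e^{iθ₂}+r₃e^{iθ₃}=r₁+r₄e^{iθ₄} gives r₂ω₂e^{iθ₂}+r₃ω₃e^{iθ₃}=r₄ω₄e^{iθ₄}.
Eliminating the other unknown: ω₃ = r₂ω₂ sin(θ₄−θ₂) / [r₃ sin(θ₃−θ₄)].
Numerator sine = -0.56497; denominator sine = -0.29737.
Result = 0.0359·5.41·(-0.56497) / (0.1209·(-0.29737)) = +3.052 rad/s; magnitude 3.052 rad/s.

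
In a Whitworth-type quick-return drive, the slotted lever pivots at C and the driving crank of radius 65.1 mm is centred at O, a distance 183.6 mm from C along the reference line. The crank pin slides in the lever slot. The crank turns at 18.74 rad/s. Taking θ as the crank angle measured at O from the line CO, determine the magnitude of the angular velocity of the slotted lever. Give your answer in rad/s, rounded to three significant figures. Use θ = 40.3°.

4.45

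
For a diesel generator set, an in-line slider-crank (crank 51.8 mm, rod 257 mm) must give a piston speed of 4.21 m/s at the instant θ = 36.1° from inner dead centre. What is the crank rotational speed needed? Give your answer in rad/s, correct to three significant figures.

119

For an in-line slider-crank, |v_piston| = rω|sinθ|·[1 + r cosθ/√(L² − r² sin²θ)].
With r = 0.0518 m, L = 0.257 m, θ = 36.1°: the bracketed kinematic factor |dx/dθ| = 0.035526 m.
ω = v/|dx/dθ| = 4.21/0.035526 = 118.5 rad/s.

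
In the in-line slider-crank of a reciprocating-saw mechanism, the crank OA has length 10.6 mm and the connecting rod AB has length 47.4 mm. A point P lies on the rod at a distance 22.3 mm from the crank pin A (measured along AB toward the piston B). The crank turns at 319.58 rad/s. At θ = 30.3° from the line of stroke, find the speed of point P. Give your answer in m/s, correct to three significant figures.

ω = 319.6 rad/s.  Crank-pin speed |V_A| = rω = 3.3875 m/s, perpendicular to OA.
Rod angle: sinφ = −(r/L) sinθ ⇒ φ = -6.478°; ω_rod = −rω cosθ/√(L²−r²sin²θ) = -62.101 rad/s.
V_P = V_A + ω_rod × AP, with AP = 0.0223 m along the rod.
Components: V_Px = −rω sinθ − a·ω_rod·sinφ = -1.8654 m/s;  V_Py = rω cosθ + a·ω_rod·cosφ = +1.5488 m/s.
|V_P| = √(V_Px² + V_Py²) = 2.4245 m/s.

2.42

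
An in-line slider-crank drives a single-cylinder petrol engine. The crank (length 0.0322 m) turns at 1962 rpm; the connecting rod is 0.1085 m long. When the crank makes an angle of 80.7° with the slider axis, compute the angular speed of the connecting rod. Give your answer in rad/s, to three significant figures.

ω = 205.5 rad/s (converted from 1962 rpm).
The rod makes angle φ with the slider axis where L sinφ = r sinθ; differentiating, L cosφ·φ̇ = r ω cosθ.
L cosφ = √(L² − r² sin²θ) = 0.10374 m.
|ω_rod| = r ω |cosθ| / √(L² − r² sin²θ) = 0.0322·205.5·0.16160/0.10374 = 10.306 rad/s.

10.3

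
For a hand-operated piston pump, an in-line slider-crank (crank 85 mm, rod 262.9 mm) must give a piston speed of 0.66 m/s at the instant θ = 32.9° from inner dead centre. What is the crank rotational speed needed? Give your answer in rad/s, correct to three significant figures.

11.2

For an in-line slider-crank, |v_piston| = rω|sinθ|·[1 + r cosθ/√(L² − r² sin²θ)].
With r = 0.085 m, L = 0.2629 m, θ = 32.9°: the bracketed kinematic factor |dx/dθ| = 0.058901 m.
ω = v/|dx/dθ| = 0.66/0.058901 = 11.205 rad/s.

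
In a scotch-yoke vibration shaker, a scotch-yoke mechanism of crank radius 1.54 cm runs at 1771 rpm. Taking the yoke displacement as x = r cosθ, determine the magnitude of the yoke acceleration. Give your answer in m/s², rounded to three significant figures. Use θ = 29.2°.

462

ω = 185.5 rad/s (from 1771 rpm).
x = r cosθ ⇒ ẍ = −rω² cosθ (ω constant).
|a| = rω²|cosθ| = 0.0154·(185.5)²·|cos 29.2°| = 462.37 m/s².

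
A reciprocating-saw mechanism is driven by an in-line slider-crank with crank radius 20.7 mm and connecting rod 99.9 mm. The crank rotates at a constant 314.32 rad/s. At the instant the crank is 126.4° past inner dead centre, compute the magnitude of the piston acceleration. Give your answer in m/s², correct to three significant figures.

1340

ω = 314.3 rad/s
x(θ) = r cosθ + √(L² − r² sin²θ); with ω constant, a = ω²·d²x/dθ².
d²x/dθ² = −r cosθ − r²(cos2θ)/√u − r⁴ sin²2θ/(4u^{3/2}),  u = L² − r² sin²θ = 0.00970241 m².
Substituting r = 0.0207 m, L = 0.0999 m, θ = 126.4°: d²x/dθ² = +0.013526 m.
a = ω²·d²x/dθ² = (314.3)²·(+0.013526) = +1336.4 m/s²;  |a| = 1336.4 m/s².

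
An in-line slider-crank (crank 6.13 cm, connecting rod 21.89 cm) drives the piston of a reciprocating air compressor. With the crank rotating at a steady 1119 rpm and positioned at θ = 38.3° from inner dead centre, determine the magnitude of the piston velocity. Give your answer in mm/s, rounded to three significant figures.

5450

ω = 2π·1119/60 = 117.2 rad/s
For an in-line slider-crank, x = r cosθ + √(L² − r² sin²θ), so v = −rω sinθ·[1 + r cosθ/√(L² − r² sin²θ)].
With r = 0.0613 m, L = 0.2189 m, θ = 38.3°: √(L² − r² sin²θ) = 0.21558 m.
v = −0.0613·117.2·0.61978·[1 + 0.0613·0.78478/0.21558] = -5.4455 m/s.
|v| = 5.4455 m/s = 5445.5 mm/s.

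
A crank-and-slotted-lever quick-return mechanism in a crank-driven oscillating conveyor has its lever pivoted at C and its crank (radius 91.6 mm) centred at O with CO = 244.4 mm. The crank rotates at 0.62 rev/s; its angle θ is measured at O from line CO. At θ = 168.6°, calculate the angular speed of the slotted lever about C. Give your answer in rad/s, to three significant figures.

2.18

ω = 3.896 rad/s (from 0.62 rev/s).
Crank pin A relative to C: A = (d + r cosθ, r sinθ); lever angle φ = atan2(r sinθ, d + r cosθ).
Differentiating tanφ: φ̇ = rω(d cosθ + r)/(d² + r² + 2dr cosθ).
d² + r² + 2dr cosθ = |CA|² = 0.0242312 m²;  d cosθ + r = -0.14798 m.
|ω_lever| = |0.0916·3.896·-0.14798| / 0.0242312 = 2.1792 rad/s.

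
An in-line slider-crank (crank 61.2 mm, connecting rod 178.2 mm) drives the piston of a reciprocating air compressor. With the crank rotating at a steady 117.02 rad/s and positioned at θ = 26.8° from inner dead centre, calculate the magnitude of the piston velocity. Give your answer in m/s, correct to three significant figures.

4.23

ω = 117 rad/s
For an in-line slider-crank, x = r cosθ + √(L² − r² sin²θ), so v = −rω sinθ·[1 + r cosθ/√(L² − r² sin²θ)].
With r = 0.0612 m, L = 0.1782 m, θ = 26.8°: √(L² − r² sin²θ) = 0.17605 m.
v = −0.0612·117·0.45088·[1 + 0.0612·0.89259/0.17605] = -4.2309 m/s.
|v| = 4.2309 m/s.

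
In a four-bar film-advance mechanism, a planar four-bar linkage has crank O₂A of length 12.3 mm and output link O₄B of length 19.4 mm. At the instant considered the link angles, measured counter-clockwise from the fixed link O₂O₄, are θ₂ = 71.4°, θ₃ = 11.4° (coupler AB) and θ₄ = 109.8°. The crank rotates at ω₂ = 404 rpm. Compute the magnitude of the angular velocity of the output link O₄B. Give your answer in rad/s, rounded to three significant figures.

ω₂ = 42.31 rad/s (from 404 rpm).
Differentiating the loop-closure r₂e^{iθ₂}+r₃e^{iθ₃}=r₁+r₄e^{iθ₄} gives r₂ω₂e^{iθ₂}+r₃ω₃e^{iθ₃}=r₄ω₄e^{iθ₄}.
Eliminating the other unknown: ω₄ = r₂ω₂ sin(θ₂−θ₃) / [r₄ sin(θ₄−θ₃)].
Numerator sine = +0.86603; denominator sine = +0.98927.
Result = 0.0123·42.31·(+0.86603) / (0.0194·(+0.98927)) = +23.482 rad/s; magnitude 23.482 rad/s.

23.5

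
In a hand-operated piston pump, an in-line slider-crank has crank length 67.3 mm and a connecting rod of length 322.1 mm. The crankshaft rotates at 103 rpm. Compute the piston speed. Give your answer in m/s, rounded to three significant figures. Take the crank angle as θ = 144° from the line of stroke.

ω = 2π·103/60 = 10.79 rad/s
For an in-line slider-crank, x = r cosθ + √(L² − r² sin²θ), so v = −rω sinθ·[1 + r cosθ/√(L² − r² sin²θ)].
With r = 0.0673 m, L = 0.3221 m, θ = 144°: √(L² − r² sin²θ) = 0.31966 m.
v = −0.0673·10.79·0.58779·[1 + 0.0673·-0.80902/0.31966] = -0.354 m/s.
|v| = 0.354 m/s.

0.354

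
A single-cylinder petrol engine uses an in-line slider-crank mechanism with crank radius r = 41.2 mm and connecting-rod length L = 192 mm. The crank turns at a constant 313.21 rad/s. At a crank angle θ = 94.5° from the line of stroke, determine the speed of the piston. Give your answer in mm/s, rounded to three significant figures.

12600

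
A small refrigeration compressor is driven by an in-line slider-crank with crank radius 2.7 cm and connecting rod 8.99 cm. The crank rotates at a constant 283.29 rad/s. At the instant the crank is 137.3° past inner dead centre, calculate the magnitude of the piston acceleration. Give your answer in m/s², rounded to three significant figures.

1520

ω = 283.3 rad/s
x(θ) = r cosθ + √(L² − r² sin²θ); with ω constant, a = ω²·d²x/dθ².
d²x/dθ² = −r cosθ − r²(cos2θ)/√u − r⁴ sin²2θ/(4u^{3/2}),  u = L² − r² sin²θ = 0.00774674 m².
Substituting r = 0.027 m, L = 0.0899 m, θ = 137.3°: d²x/dθ² = +0.018985 m.
a = ω²·d²x/dθ² = (283.3)²·(+0.018985) = +1523.6 m/s²;  |a| = 1523.6 m/s².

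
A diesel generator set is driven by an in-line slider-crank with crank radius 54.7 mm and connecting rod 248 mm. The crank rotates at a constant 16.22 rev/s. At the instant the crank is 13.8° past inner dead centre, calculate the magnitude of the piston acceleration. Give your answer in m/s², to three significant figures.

ω = 2π·16.2 = 101.9 rad/s
x(θ) = r cosθ + √(L² − r² sin²θ); with ω constant, a = ω²·d²x/dθ².
d²x/dθ² = −r cosθ − r²(cos2θ)/√u − r⁴ sin²2θ/(4u^{3/2}),  u = L² − r² sin²θ = 0.0613338 m².
Substituting r = 0.0547 m, L = 0.248 m, θ = 13.8°: d²x/dθ² = -0.063859 m.
a = ω²·d²x/dθ² = (101.9)²·(-0.063859) = -663.26 m/s²;  |a| = 663.26 m/s².

663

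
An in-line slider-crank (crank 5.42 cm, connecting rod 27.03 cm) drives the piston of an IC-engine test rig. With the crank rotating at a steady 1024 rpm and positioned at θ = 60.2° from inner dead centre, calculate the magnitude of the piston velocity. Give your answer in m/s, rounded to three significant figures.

5.55

ω = 2π·1024/60 = 107.2 rad/s
For an in-line slider-crank, x = r cosθ + √(L² − r² sin²θ), so v = −rω sinθ·[1 + r cosθ/√(L² − r² sin²θ)].
With r = 0.0542 m, L = 0.2703 m, θ = 60.2°: √(L² − r² sin²θ) = 0.26618 m.
v = −0.0542·107.2·0.86777·[1 + 0.0542·0.49697/0.26618] = -5.5539 m/s.
|v| = 5.5539 m/s.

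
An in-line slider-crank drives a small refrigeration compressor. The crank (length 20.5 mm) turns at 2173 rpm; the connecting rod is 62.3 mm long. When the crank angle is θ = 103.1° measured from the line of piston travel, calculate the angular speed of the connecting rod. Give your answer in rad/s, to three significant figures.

17.9

ω = 227.6 rad/s (converted from 2173 rpm).
The rod makes angle φ with the slider axis where L sinφ = r sinθ; differentiating, L cosφ·φ̇ = r ω cosθ.
L cosφ = √(L² − r² sin²θ) = 0.059014 m.
|ω_rod| = r ω |cosθ| / √(L² − r² sin²θ) = 0.0205·227.6·0.22665/0.059014 = 17.916 rad/s.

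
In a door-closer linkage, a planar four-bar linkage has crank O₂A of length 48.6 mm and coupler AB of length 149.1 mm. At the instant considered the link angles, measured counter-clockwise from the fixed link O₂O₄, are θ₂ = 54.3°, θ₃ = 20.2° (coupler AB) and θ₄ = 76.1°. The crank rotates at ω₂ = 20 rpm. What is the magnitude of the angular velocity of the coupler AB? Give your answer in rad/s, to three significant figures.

ω₂ = 2.094 rad/s (from 20 rpm).
Differentiating the loop-closure r₂e^{iθ₂}+r₃e^{iθ₃}=r₁+r₄e^{iθ₄} gives r₂ω₂e^{iθ₂}+r₃ω₃e^{iθ₃}=r₄ω₄e^{iθ₄}.
Eliminating the other unknown: ω₃ = r₂ω₂ sin(θ₄−θ₂) / [r₃ sin(θ₃−θ₄)].
Numerator sine = +0.37137; denominator sine = -0.82806.
Result = 0.0486·2.094·(+0.37137) / (0.1491·(-0.82806)) = -0.30617 rad/s; magnitude 0.30617 rad/s.

0.306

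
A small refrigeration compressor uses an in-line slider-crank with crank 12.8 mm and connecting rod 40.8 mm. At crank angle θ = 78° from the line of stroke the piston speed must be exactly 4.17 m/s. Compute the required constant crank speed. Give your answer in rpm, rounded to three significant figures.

2980

For an in-line slider-crank, |v_piston| = rω|sinθ|·[1 + r cosθ/√(L² − r² sin²θ)].
With r = 0.0128 m, L = 0.0408 m, θ = 78°: the bracketed kinematic factor |dx/dθ| = 0.013378 m.
ω = v/|dx/dθ| = 4.17/0.013378 = 311.7 rad/s.
N = 60ω/(2π) = 2976.5 rpm.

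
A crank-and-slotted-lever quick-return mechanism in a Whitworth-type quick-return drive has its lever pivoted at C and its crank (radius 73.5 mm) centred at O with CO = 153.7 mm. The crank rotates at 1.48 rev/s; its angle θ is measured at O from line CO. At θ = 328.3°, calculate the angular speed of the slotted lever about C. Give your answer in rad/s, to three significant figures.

2.89

ω = 9.299 rad/s (from 1.48 rev/s).
Crank pin A relative to C: A = (d + r cosθ, r sinθ); lever angle φ = atan2(r sinθ, d + r cosθ).
Differentiating tanφ: φ̇ = rω(d cosθ + r)/(d² + r² + 2dr cosθ).
d² + r² + 2dr cosθ = |CA|² = 0.0482491 m²;  d cosθ + r = +0.20427 m.
|ω_lever| = |0.0735·9.299·+0.20427| / 0.0482491 = 2.8936 rad/s.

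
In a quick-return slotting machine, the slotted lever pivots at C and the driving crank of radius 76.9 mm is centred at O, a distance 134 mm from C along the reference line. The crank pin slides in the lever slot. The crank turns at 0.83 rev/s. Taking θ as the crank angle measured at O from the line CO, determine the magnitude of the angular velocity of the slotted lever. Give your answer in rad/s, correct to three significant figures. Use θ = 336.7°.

ω = 5.215 rad/s (from 0.83 rev/s).
Crank pin A relative to C: A = (d + r cosθ, r sinθ); lever angle φ = atan2(r sinθ, d + r cosθ).
Differentiating tanφ: φ̇ = rω(d cosθ + r)/(d² + r² + 2dr cosθ).
d² + r² + 2dr cosθ = |CA|² = 0.0427981 m²;  d cosθ + r = +0.19997 m.
|ω_lever| = |0.0769·5.215·+0.19997| / 0.0427981 = 1.8738 rad/s.

1.87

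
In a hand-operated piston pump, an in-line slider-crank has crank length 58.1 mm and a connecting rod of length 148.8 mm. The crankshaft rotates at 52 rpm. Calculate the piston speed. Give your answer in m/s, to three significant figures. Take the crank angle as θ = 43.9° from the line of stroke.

ω = 2π·52/60 = 5.445 rad/s
For an in-line slider-crank, x = r cosθ + √(L² − r² sin²θ), so v = −rω sinθ·[1 + r cosθ/√(L² − r² sin²θ)].
With r = 0.0581 m, L = 0.1488 m, θ = 43.9°: √(L² − r² sin²θ) = 0.14324 m.
v = −0.0581·5.445·0.69340·[1 + 0.0581·0.72055/0.14324] = -0.28349 m/s.
|v| = 0.28349 m/s.

0.283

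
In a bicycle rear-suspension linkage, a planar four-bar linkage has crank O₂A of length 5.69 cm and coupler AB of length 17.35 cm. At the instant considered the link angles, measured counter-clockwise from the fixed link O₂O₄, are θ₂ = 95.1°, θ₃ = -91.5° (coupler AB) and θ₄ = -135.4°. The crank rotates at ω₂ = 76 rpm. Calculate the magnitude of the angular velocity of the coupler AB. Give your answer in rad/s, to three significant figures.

2.90

ω₂ = 7.959 rad/s (from 76 rpm).
Differentiating the loop-closure r₂e^{iθ₂}+r₃e^{iθ₃}=r₁+r₄e^{iθ₄} gives r₂ω₂e^{iθ₂}+r₃ω₃e^{iθ₃}=r₄ω₄e^{iθ₄}.
Eliminating the other unknown: ω₃ = r₂ω₂ sin(θ₄−θ₂) / [r₃ sin(θ₃−θ₄)].
Numerator sine = +0.77162; denominator sine = +0.69340.
Result = 0.0569·7.959·(+0.77162) / (0.1735·(+0.69340)) = +2.9045 rad/s; magnitude 2.9045 rad/s.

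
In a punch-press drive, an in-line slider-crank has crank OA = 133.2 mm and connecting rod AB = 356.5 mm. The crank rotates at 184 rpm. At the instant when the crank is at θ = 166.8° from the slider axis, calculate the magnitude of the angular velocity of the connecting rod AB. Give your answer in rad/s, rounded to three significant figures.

ω = 19.27 rad/s (converted from 184 rpm).
The rod makes angle φ with the slider axis where L sinφ = r sinθ; differentiating, L cosφ·φ̇ = r ω cosθ.
L cosφ = √(L² − r² sin²θ) = 0.3552 m.
|ω_rod| = r ω |cosθ| / √(L² − r² sin²θ) = 0.1332·19.27·0.97358/0.3552 = 7.0348 rad/s.

7.03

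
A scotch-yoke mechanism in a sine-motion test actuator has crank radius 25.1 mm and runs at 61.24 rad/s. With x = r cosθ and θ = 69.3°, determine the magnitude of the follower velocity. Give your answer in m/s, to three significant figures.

1.44

ω = 61.24 rad/s
x = r cosθ ⇒ ẋ = −rω sinθ.
|v| = rω|sinθ| = 0.0251·61.24·|sin 69.3°| = 1.4379 m/s.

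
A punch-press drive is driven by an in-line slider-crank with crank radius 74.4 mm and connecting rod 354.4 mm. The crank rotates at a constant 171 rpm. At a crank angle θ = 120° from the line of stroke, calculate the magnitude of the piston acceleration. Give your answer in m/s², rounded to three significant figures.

14.4

ω = 2π·171/60 = 17.91 rad/s
x(θ) = r cosθ + √(L² − r² sin²θ); with ω constant, a = ω²·d²x/dθ².
d²x/dθ² = −r cosθ − r²(cos2θ)/√u − r⁴ sin²2θ/(4u^{3/2}),  u = L² − r² sin²θ = 0.121448 m².
Substituting r = 0.0744 m, L = 0.3544 m, θ = 120°: d²x/dθ² = +0.045006 m.
a = ω²·d²x/dθ² = (17.91)²·(+0.045006) = +14.432 m/s²;  |a| = 14.432 m/s².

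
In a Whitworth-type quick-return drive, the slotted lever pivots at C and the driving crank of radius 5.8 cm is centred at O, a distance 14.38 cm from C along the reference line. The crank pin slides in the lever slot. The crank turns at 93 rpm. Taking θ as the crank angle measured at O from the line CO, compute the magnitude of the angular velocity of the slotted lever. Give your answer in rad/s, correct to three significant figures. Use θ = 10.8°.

2.78

ω = 9.739 rad/s (from 93 rpm).
Crank pin A relative to C: A = (d + r cosθ, r sinθ); lever angle φ = atan2(r sinθ, d + r cosθ).
Differentiating tanφ: φ̇ = rω(d cosθ + r)/(d² + r² + 2dr cosθ).
d² + r² + 2dr cosθ = |CA|² = 0.0404278 m²;  d cosθ + r = +0.19925 m.
|ω_lever| = |0.058·9.739·+0.19925| / 0.0404278 = 2.784 rad/s.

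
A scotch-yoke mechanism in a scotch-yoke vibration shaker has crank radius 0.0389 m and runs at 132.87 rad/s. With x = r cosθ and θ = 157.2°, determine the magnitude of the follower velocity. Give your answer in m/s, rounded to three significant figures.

2.00

ω = 132.9 rad/s
x = r cosθ ⇒ ẋ = −rω sinθ.
|v| = rω|sinθ| = 0.0389·132.9·|sin 157.2°| = 2.0029 m/s.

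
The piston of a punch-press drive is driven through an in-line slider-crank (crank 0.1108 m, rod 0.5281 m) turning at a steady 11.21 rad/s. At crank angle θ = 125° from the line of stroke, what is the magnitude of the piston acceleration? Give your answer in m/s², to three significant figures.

ω = 11.21 rad/s
x(θ) = r cosθ + √(L² − r² sin²θ); with ω constant, a = ω²·d²x/dθ².
d²x/dθ² = −r cosθ − r²(cos2θ)/√u − r⁴ sin²2θ/(4u^{3/2}),  u = L² − r² sin²θ = 0.270652 m².
Substituting r = 0.1108 m, L = 0.5281 m, θ = 125°: d²x/dθ² = +0.071387 m.
a = ω²·d²x/dθ² = (11.21)²·(+0.071387) = +8.9708 m/s²;  |a| = 8.9708 m/s².

8.97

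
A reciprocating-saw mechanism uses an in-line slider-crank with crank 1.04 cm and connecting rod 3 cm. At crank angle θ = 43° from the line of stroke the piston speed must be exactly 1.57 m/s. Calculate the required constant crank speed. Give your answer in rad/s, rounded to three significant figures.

For an in-line slider-crank, |v_piston| = rω|sinθ|·[1 + r cosθ/√(L² − r² sin²θ)].
With r = 0.0104 m, L = 0.03 m, θ = 43°: the bracketed kinematic factor |dx/dθ| = 0.0089435 m.
ω = v/|dx/dθ| = 1.57/0.0089435 = 175.55 rad/s.

176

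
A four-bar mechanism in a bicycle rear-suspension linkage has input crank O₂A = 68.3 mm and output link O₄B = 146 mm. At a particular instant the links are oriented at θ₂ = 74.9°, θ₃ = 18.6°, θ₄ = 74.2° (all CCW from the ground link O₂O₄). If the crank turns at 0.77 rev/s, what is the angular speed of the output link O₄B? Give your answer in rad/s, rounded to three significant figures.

ω₂ = 4.838 rad/s (from 0.77 rev/s).
Differentiating the loop-closure r₂e^{iθ₂}+r₃e^{iθ₃}=r₁+r₄e^{iθ₄} gives r₂ω₂e^{iθ₂}+r₃ω₃e^{iθ₃}=r₄ω₄e^{iθ₄}.
Eliminating the other unknown: ω₄ = r₂ω₂ sin(θ₂−θ₃) / [r₄ sin(θ₄−θ₃)].
Numerator sine = +0.83195; denominator sine = +0.82511.
Result = 0.0683·4.838·(+0.83195) / (0.146·(+0.82511)) = +2.282 rad/s; magnitude 2.282 rad/s.

2.28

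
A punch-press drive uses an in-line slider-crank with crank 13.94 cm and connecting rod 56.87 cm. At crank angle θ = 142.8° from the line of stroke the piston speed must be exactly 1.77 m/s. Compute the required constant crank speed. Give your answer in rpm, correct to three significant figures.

250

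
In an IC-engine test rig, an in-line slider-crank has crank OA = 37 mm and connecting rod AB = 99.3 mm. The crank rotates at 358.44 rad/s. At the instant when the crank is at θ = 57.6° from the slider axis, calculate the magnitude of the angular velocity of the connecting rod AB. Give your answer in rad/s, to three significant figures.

ω = 358.4 rad/s
The rod makes angle φ with the slider axis where L sinφ = r sinθ; differentiating, L cosφ·φ̇ = r ω cosθ.
L cosφ = √(L² − r² sin²θ) = 0.094258 m.
|ω_rod| = r ω |cosθ| / √(L² − r² sin²θ) = 0.037·358.4·0.53583/0.094258 = 75.392 rad/s.

75.4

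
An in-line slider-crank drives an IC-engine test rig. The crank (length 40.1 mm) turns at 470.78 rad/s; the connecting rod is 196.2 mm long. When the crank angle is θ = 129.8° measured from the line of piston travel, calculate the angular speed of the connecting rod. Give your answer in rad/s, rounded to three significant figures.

ω = 470.8 rad/s
The rod makes angle φ with the slider axis where L sinφ = r sinθ; differentiating, L cosφ·φ̇ = r ω cosθ.
L cosφ = √(L² − r² sin²θ) = 0.19377 m.
|ω_rod| = r ω |cosθ| / √(L² − r² sin²θ) = 0.0401·470.8·0.64011/0.19377 = 62.365 rad/s.

62.4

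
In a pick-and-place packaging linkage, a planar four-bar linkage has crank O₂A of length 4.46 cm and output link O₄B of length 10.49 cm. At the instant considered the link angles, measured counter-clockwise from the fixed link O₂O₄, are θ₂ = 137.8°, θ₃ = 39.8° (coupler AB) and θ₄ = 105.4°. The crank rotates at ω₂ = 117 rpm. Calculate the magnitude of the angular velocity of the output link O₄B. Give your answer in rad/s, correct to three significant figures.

ω₂ = 12.25 rad/s (from 117 rpm).
Differentiating the loop-closure r₂e^{iθ₂}+r₃e^{iθ₃}=r₁+r₄e^{iθ₄} gives r₂ω₂e^{iθ₂}+r₃ω₃e^{iθ₃}=r₄ω₄e^{iθ₄}.
Eliminating the other unknown: ω₄ = r₂ω₂ sin(θ₂−θ₃) / [r₄ sin(θ₄−θ₃)].
Numerator sine = +0.99027; denominator sine = +0.91068.
Result = 0.0446·12.25·(+0.99027) / (0.1049·(+0.91068)) = +5.6645 rad/s; magnitude 5.6645 rad/s.

5.66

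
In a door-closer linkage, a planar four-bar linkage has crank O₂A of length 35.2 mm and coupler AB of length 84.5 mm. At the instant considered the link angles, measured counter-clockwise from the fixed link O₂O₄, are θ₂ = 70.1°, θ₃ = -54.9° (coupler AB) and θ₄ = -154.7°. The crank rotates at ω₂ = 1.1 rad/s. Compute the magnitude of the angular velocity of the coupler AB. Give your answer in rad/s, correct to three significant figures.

ω₂ = 1.1 rad/s
Differentiating the loop-closure r₂e^{iθ₂}+r₃e^{iθ₃}=r₁+r₄e^{iθ₄} gives r₂ω₂e^{iθ₂}+r₃ω₃e^{iθ₃}=r₄ω₄e^{iθ₄}.
Eliminating the other unknown: ω₃ = r₂ω₂ sin(θ₄−θ₂) / [r₃ sin(θ₃−θ₄)].
Numerator sine = +0.70463; denominator sine = +0.98541.
Result = 0.0352·1.1·(+0.70463) / (0.0845·(+0.98541)) = +0.32766 rad/s; magnitude 0.32766 rad/s.

0.328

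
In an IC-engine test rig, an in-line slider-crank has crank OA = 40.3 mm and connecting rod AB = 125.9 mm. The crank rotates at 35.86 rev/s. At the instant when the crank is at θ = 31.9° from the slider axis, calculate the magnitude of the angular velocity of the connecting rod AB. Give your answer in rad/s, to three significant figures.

62.1

ω = 225.3 rad/s (converted from 35.86 rev/s).
The rod makes angle φ with the slider axis where L sinφ = r sinθ; differentiating, L cosφ·φ̇ = r ω cosθ.
L cosφ = √(L² − r² sin²θ) = 0.12409 m.
|ω_rod| = r ω |cosθ| / √(L² − r² sin²θ) = 0.0403·225.3·0.84897/0.12409 = 62.125 rad/s.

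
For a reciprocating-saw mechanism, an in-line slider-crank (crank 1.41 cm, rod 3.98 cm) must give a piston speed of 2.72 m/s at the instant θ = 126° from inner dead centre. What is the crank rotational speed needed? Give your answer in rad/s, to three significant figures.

305

For an in-line slider-crank, |v_piston| = rω|sinθ|·[1 + r cosθ/√(L² − r² sin²θ)].
With r = 0.0141 m, L = 0.0398 m, θ = 126°: the bracketed kinematic factor |dx/dθ| = 0.0089278 m.
ω = v/|dx/dθ| = 2.72/0.0089278 = 304.67 rad/s.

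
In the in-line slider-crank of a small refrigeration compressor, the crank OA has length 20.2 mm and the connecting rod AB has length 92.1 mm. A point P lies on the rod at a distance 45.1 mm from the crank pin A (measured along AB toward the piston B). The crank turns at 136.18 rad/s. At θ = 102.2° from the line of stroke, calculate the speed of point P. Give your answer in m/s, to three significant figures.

ω = 136.2 rad/s.  Crank-pin speed |V_A| = rω = 2.7508 m/s, perpendicular to OA.
Rod angle: sinφ = −(r/L) sinθ ⇒ φ = -12.379°; ω_rod = −rω cosθ/√(L²−r²sin²θ) = +6.4621 rad/s.
V_P = V_A + ω_rod × AP, with AP = 0.0451 m along the rod.
Components: V_Px = −rω sinθ − a·ω_rod·sinφ = -2.6262 m/s;  V_Py = rω cosθ + a·ω_rod·cosφ = -0.29666 m/s.
|V_P| = √(V_Px² + V_Py²) = 2.6429 m/s.

2.64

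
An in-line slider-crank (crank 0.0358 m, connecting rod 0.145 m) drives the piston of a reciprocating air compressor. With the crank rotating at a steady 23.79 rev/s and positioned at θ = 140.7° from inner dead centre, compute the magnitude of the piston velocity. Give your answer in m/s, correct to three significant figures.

2.73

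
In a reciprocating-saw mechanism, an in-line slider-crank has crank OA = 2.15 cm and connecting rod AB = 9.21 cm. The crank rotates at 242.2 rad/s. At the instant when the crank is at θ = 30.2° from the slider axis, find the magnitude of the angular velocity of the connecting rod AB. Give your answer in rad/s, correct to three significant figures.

49.2

ω = 242.2 rad/s
The rod makes angle φ with the slider axis where L sinφ = r sinθ; differentiating, L cosφ·φ̇ = r ω cosθ.
L cosφ = √(L² − r² sin²θ) = 0.091463 m.
|ω_rod| = r ω |cosθ| / √(L² − r² sin²θ) = 0.0215·242.2·0.86427/0.091463 = 49.206 rad/s.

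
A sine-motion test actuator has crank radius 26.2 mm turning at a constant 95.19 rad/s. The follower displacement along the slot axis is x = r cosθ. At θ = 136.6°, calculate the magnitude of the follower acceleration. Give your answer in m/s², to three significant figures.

172

ω = 95.19 rad/s
x = r cosθ ⇒ ẍ = −rω² cosθ (ω constant).
|a| = rω²|cosθ| = 0.0262·(95.19)²·|cos 136.6°| = 172.49 m/s².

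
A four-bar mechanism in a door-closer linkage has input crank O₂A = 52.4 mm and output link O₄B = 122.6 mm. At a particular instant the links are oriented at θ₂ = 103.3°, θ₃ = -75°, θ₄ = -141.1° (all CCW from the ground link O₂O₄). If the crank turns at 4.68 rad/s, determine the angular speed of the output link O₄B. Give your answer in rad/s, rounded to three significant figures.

ω₂ = 4.68 rad/s
Differentiating the loop-closure r₂e^{iθ₂}+r₃e^{iθ₃}=r₁+r₄e^{iθ₄} gives r₂ω₂e^{iθ₂}+r₃ω₃e^{iθ₃}=r₄ω₄e^{iθ₄}.
Eliminating the other unknown: ω₄ = r₂ω₂ sin(θ₂−θ₃) / [r₄ sin(θ₄−θ₃)].
Numerator sine = +0.02967; denominator sine = -0.91425.
Result = 0.0524·4.68·(+0.02967) / (0.1226·(-0.91425)) = -0.064906 rad/s; magnitude 0.064906 rad/s.

0.0649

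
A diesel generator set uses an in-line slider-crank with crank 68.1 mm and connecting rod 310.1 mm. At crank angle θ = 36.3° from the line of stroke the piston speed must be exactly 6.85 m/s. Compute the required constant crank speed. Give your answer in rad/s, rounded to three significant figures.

For an in-line slider-crank, |v_piston| = rω|sinθ|·[1 + r cosθ/√(L² − r² sin²θ)].
With r = 0.0681 m, L = 0.3101 m, θ = 36.3°: the bracketed kinematic factor |dx/dθ| = 0.047513 m.
ω = v/|dx/dθ| = 6.85/0.047513 = 144.17 rad/s.

144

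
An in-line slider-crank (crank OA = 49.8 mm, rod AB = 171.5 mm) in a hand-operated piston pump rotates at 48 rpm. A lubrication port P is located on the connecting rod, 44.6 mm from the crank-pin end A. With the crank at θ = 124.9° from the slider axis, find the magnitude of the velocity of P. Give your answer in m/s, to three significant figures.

0.223

ω = 5.027 rad/s.  Crank-pin speed |V_A| = rω = 0.25032 m/s, perpendicular to OA.
Rod angle: sinφ = −(r/L) sinθ ⇒ φ = -13.778°; ω_rod = −rω cosθ/√(L²−r²sin²θ) = +0.85985 rad/s.
V_P = V_A + ω_rod × AP, with AP = 0.0446 m along the rod.
Components: V_Px = −rω sinθ − a·ω_rod·sinφ = -0.19617 m/s;  V_Py = rω cosθ + a·ω_rod·cosφ = -0.10598 m/s.
|V_P| = √(V_Px² + V_Py²) = 0.22296 m/s.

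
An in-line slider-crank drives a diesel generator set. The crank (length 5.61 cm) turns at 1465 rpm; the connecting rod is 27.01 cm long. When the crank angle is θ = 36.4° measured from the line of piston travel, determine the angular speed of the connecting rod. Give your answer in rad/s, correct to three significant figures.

ω = 153.4 rad/s (converted from 1465 rpm).
The rod makes angle φ with the slider axis where L sinφ = r sinθ; differentiating, L cosφ·φ̇ = r ω cosθ.
L cosφ = √(L² − r² sin²θ) = 0.26804 m.
|ω_rod| = r ω |cosθ| / √(L² − r² sin²θ) = 0.0561·153.4·0.80489/0.26804 = 25.844 rad/s.

25.8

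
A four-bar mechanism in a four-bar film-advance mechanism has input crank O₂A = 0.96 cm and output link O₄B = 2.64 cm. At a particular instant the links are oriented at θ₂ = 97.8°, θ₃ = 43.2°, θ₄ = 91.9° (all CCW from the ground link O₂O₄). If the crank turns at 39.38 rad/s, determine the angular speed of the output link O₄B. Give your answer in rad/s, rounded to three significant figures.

ω₂ = 39.38 rad/s
Differentiating the loop-closure r₂e^{iθ₂}+r₃e^{iθ₃}=r₁+r₄e^{iθ₄} gives r₂ω₂e^{iθ₂}+r₃ω₃e^{iθ₃}=r₄ω₄e^{iθ₄}.
Eliminating the other unknown: ω₄ = r₂ω₂ sin(θ₂−θ₃) / [r₄ sin(θ₄−θ₃)].
Numerator sine = +0.81513; denominator sine = +0.75126.
Result = 0.0096·39.38·(+0.81513) / (0.0264·(+0.75126)) = +15.537 rad/s; magnitude 15.537 rad/s.

15.5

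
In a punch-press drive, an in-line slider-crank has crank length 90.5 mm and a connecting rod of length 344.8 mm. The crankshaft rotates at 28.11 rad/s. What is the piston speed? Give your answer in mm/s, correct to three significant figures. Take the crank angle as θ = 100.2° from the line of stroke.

2380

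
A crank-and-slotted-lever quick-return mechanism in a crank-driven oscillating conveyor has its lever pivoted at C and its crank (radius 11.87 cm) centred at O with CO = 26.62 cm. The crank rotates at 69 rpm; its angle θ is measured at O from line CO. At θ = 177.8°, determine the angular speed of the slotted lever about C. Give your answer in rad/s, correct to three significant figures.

ω = 7.226 rad/s (from 69 rpm).
Crank pin A relative to C: A = (d + r cosθ, r sinθ); lever angle φ = atan2(r sinθ, d + r cosθ).
Differentiating tanφ: φ̇ = rω(d cosθ + r)/(d² + r² + 2dr cosθ).
d² + r² + 2dr cosθ = |CA|² = 0.0218028 m²;  d cosθ + r = -0.1473 m.
|ω_lever| = |0.1187·7.226·-0.1473| / 0.0218028 = 5.7947 rad/s.

5.79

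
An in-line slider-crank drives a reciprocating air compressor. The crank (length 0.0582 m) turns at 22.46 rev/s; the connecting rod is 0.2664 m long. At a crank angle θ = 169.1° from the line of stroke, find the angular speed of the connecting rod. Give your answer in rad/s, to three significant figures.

30.3

ω = 141.1 rad/s (converted from 22.46 rev/s).
The rod makes angle φ with the slider axis where L sinφ = r sinθ; differentiating, L cosφ·φ̇ = r ω cosθ.
L cosφ = √(L² − r² sin²θ) = 0.26617 m.
|ω_rod| = r ω |cosθ| / √(L² − r² sin²θ) = 0.0582·141.1·0.98196/0.26617 = 30.3 rad/s.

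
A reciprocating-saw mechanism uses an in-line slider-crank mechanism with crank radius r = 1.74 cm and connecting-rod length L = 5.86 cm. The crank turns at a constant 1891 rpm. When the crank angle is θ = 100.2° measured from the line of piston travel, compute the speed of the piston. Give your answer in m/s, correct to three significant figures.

3.20

ω = 2π·1891/60 = 198 rad/s
For an in-line slider-crank, x = r cosθ + √(L² − r² sin²θ), so v = −rω sinθ·[1 + r cosθ/√(L² − r² sin²θ)].
With r = 0.0174 m, L = 0.0586 m, θ = 100.2°: √(L² − r² sin²θ) = 0.056042 m.
v = −0.0174·198·0.98420·[1 + 0.0174·-0.17708/0.056042] = -3.2047 m/s.
|v| = 3.2047 m/s.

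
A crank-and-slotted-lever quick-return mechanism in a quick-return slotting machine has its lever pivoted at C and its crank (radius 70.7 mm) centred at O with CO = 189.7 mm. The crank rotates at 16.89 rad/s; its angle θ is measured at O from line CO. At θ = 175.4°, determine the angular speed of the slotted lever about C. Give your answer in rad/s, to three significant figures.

ω = 16.89 rad/s
Crank pin A relative to C: A = (d + r cosθ, r sinθ); lever angle φ = atan2(r sinθ, d + r cosθ).
Differentiating tanφ: φ̇ = rω(d cosθ + r)/(d² + r² + 2dr cosθ).
d² + r² + 2dr cosθ = |CA|² = 0.0142474 m²;  d cosθ + r = -0.11839 m.
|ω_lever| = |0.0707·16.89·-0.11839| / 0.0142474 = 9.9226 rad/s.

9.92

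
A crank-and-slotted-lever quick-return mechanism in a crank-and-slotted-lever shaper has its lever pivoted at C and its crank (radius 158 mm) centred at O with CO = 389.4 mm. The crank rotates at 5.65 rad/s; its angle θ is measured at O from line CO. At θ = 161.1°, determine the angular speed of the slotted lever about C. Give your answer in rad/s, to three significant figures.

ω = 5.65 rad/s
Crank pin A relative to C: A = (d + r cosθ, r sinθ); lever angle φ = atan2(r sinθ, d + r cosθ).
Differentiating tanφ: φ̇ = rω(d cosθ + r)/(d² + r² + 2dr cosθ).
d² + r² + 2dr cosθ = |CA|² = 0.0601802 m²;  d cosθ + r = -0.21041 m.
|ω_lever| = |0.158·5.65·-0.21041| / 0.0601802 = 3.1211 rad/s.

3.12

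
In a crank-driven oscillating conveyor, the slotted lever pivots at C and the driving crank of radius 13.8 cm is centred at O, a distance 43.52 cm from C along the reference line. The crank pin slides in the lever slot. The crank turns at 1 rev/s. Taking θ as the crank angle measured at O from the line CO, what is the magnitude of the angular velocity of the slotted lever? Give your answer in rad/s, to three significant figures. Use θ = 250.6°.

0.0337

ω = 6.283 rad/s (from 1 rev/s).
Crank pin A relative to C: A = (d + r cosθ, r sinθ); lever angle φ = atan2(r sinθ, d + r cosθ).
Differentiating tanφ: φ̇ = rω(d cosθ + r)/(d² + r² + 2dr cosθ).
d² + r² + 2dr cosθ = |CA|² = 0.168545 m²;  d cosθ + r = -0.0065565 m.
|ω_lever| = |0.138·6.283·-0.0065565| / 0.168545 = 0.03373 rad/s.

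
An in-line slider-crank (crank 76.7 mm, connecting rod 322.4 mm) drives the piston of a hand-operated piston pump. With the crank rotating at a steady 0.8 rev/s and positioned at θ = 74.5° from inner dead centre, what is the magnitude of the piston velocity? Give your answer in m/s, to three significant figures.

0.396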